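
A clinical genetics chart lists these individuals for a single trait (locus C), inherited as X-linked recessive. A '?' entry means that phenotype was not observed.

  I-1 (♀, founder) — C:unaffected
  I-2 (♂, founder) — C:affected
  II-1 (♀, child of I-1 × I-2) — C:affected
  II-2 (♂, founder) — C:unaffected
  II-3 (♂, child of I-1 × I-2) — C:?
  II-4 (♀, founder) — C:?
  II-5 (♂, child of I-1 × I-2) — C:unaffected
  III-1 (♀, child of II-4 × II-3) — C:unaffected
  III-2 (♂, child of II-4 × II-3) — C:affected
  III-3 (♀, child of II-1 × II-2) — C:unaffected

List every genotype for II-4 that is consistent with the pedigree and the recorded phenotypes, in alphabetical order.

II-4 ∈ {X^CX^c, X^cX^c}

C/I-1 un ·: X^CX^c
C/I-2 aff ·: X^cY
C/II-1 aff I-1×I-2: X^cX^c
C/II-2 un ·: X^CY
C/II-3 ? I-1×I-2: X^CY|X^cY
C/II-4 ? ·: X^CX^c|X^cX^c
C/II-5 un I-1×I-2: X^CY
C/III-1 un II-4×II-3: X^CX^C|X^CX^c
C/III-2 aff II-4×II-3: X^cY
C/III-3 un II-1×II-2: X^CX^c
⇒ C over [I-1,I-2,II-1,II-2,II-3,II-4,II-5,III-1,III-2,III-3]: 4 consistent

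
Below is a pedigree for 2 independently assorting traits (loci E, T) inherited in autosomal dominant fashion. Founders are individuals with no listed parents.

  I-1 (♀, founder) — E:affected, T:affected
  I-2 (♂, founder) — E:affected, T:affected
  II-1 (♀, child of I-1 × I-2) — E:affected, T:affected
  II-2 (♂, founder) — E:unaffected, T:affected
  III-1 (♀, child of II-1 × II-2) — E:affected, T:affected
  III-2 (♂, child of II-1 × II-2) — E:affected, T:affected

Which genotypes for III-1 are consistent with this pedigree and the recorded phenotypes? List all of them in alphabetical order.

III-1 ∈ {Ee TT, Ee Tt}

E/I-1 aff ·: Ee|EE
E/I-2 aff ·: Ee|EE
E/II-1 aff I-1×I-2: Ee|EE
E/II-2 un ·: ee
E/III-1 aff II-1×II-2: Ee
E/III-2 aff II-1×II-2: Ee
⇒ E over [I-1,I-2,II-1,II-2,III-1,III-2]: 7 consistent
T/I-1 aff ·: Tt|TT
T/I-2 aff ·: Tt|TT
T/II-1 aff I-1×I-2: Tt|TT
T/II-2 aff ·: Tt|TT
T/III-1 aff II-1×II-2: Tt|TT
T/III-2 aff II-1×II-2: Tt|TT
⇒ T over [I-1,I-2,II-1,II-2,III-1,III-2]: 44 consistent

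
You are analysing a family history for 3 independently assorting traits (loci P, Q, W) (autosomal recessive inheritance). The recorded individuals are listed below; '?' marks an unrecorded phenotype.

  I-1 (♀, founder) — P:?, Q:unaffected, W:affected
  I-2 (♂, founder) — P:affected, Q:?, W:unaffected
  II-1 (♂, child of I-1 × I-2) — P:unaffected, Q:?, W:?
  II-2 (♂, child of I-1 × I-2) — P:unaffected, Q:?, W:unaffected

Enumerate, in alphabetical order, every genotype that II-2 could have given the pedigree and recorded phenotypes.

II-2 ∈ {Pp QQ Ww, Pp Qq Ww, Pp qq Ww}

P/I-1 ? ·: PP|Pp
P/I-2 aff ·: pp
P/II-1 un I-1×I-2: Pp
P/II-2 un I-1×I-2: Pp
⇒ P over [I-1,I-2,II-1,II-2]: 2 consistent
Q/I-1 un ·: QQ|Qq
Q/I-2 ? ·: QQ|Qq|qq
Q/II-1 ? I-1×I-2: QQ|Qq|qq
Q/II-2 ? I-1×I-2: QQ|Qq|qq
⇒ Q over [I-1,I-2,II-1,II-2]: 23 consistent
W/I-1 aff ·: ww
W/I-2 un ·: WW|Ww
W/II-1 ? I-1×I-2: Ww|ww
W/II-2 un I-1×I-2: Ww
⇒ W over [I-1,I-2,II-1,II-2]: 3 consistent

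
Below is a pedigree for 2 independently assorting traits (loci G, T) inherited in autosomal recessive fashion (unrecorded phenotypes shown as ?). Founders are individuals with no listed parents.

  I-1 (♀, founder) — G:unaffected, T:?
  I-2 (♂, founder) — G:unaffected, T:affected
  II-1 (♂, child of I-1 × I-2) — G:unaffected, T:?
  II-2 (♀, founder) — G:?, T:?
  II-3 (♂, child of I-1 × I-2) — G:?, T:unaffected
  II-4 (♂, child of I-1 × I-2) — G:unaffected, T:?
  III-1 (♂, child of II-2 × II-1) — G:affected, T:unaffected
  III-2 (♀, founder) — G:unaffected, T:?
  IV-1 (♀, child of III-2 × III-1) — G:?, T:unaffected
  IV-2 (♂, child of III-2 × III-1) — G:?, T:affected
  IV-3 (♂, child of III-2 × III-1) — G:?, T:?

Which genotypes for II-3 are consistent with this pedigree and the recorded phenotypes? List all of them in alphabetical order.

G/I-1 un ·: GG|Gg
G/I-2 un ·: GG|Gg
G/II-1 un I-1×I-2: Gg
G/II-2 ? ·: Gg|gg
G/II-3 ? I-1×I-2: GG|Gg|gg
G/II-4 un I-1×I-2: GG|Gg
G/III-1 aff II-2×II-1: gg
G/III-2 un ·: GG|Gg
G/IV-1 ? III-2×III-1: Gg|gg
G/IV-2 ? III-2×III-1: Gg|gg
G/IV-3 ? III-2×III-1: Gg|gg
⇒ G over [I-1,I-2,II-1,II-2,II-3,II-4,III-1,III-2,IV-1,IV-2,IV-3]: 252 consistent
T/I-1 ? ·: TT|Tt
T/I-2 aff ·: tt
T/II-1 ? I-1×I-2: Tt|tt
T/II-2 ? ·: TT|Tt|tt
T/II-3 un I-1×I-2: Tt
T/II-4 ? I-1×I-2: Tt|tt
T/III-1 un II-2×II-1: Tt
T/III-2 ? ·: Tt|tt
T/IV-1 un III-2×III-1: TT|Tt
T/IV-2 aff III-2×III-1: tt
T/IV-3 ? III-2×III-1: TT|Tt|tt
⇒ T over [I-1,I-2,II-1,II-2,II-3,II-4,III-1,III-2,IV-1,IV-2,IV-3]: 104 consistent

II-3 ∈ {GG Tt, Gg Tt, gg Tt}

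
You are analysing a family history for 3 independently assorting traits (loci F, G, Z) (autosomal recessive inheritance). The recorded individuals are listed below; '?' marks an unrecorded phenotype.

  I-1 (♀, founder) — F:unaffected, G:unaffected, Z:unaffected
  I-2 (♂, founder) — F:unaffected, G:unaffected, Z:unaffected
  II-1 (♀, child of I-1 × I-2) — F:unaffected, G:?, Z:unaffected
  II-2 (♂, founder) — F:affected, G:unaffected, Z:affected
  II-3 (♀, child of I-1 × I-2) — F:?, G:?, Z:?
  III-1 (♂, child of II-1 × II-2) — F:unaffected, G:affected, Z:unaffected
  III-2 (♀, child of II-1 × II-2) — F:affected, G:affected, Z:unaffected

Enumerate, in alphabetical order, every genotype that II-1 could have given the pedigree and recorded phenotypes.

F/I-1 un ·: FF|Ff
F/I-2 un ·: FF|Ff
F/II-1 un I-1×I-2: Ff
F/II-2 aff ·: ff
F/II-3 ? I-1×I-2: FF|Ff|ff
F/III-1 un II-1×II-2: Ff
F/III-2 aff II-1×II-2: ff
⇒ F over [I-1,I-2,II-1,II-2,II-3,III-1,III-2]: 7 consistent
G/I-1 un ·: GG|Gg
G/I-2 un ·: GG|Gg
G/II-1 ? I-1×I-2: Gg|gg
G/II-2 un ·: Gg
G/II-3 ? I-1×I-2: GG|Gg|gg
G/III-1 aff II-1×II-2: gg
G/III-2 aff II-1×II-2: gg
⇒ G over [I-1,I-2,II-1,II-2,II-3,III-1,III-2]: 10 consistent
Z/I-1 un ·: ZZ|Zz
Z/I-2 un ·: ZZ|Zz
Z/II-1 un I-1×I-2: ZZ|Zz
Z/II-2 aff ·: zz
Z/II-3 ? I-1×I-2: ZZ|Zz|zz
Z/III-1 un II-1×II-2: Zz
Z/III-2 un II-1×II-2: Zz
⇒ Z over [I-1,I-2,II-1,II-2,II-3,III-1,III-2]: 15 consistent

II-1 ∈ {Ff Gg ZZ, Ff Gg Zz, Ff gg ZZ, Ff gg Zz}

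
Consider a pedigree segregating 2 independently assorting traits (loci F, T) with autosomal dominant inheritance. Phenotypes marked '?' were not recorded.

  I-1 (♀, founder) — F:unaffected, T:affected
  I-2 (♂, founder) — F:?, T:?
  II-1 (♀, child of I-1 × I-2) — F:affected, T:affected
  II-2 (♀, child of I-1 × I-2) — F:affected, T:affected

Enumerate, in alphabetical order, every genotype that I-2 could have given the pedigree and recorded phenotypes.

F/I-1 un ·: ff
F/I-2 ? ·: Ff|FF
F/II-1 aff I-1×I-2: Ff
F/II-2 aff I-1×I-2: Ff
⇒ F over [I-1,I-2,II-1,II-2]: 2 consistent
T/I-1 aff ·: Tt|TT
T/I-2 ? ·: tt|Tt|TT
T/II-1 aff I-1×I-2: Tt|TT
T/II-2 aff I-1×I-2: Tt|TT
⇒ T over [I-1,I-2,II-1,II-2]: 15 consistent

I-2 ∈ {FF TT, FF Tt, FF tt, Ff TT, Ff Tt, Ff tt}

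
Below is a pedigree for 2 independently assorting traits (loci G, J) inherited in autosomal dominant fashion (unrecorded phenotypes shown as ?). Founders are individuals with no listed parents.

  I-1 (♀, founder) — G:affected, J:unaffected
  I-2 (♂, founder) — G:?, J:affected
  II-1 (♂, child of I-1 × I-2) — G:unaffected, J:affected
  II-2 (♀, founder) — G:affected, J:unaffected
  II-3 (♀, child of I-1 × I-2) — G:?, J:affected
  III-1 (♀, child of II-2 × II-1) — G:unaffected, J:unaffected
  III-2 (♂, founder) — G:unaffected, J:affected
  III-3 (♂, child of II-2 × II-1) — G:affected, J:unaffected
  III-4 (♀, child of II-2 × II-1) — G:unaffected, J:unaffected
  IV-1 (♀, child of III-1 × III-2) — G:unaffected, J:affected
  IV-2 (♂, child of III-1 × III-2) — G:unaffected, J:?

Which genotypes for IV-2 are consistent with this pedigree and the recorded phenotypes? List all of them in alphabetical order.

IV-2 ∈ {gg Jj, gg jj}

G/I-1 aff ·: Gg
G/I-2 ? ·: gg|Gg
G/II-1 un I-1×I-2: gg
G/II-2 aff ·: Gg
G/II-3 ? I-1×I-2: gg|Gg|GG
G/III-1 un II-2×II-1: gg
G/III-2 un ·: gg
G/III-3 aff II-2×II-1: Gg
G/III-4 un II-2×II-1: gg
G/IV-1 un III-1×III-2: gg
G/IV-2 un III-1×III-2: gg
⇒ G over [I-1,I-2,II-1,II-2,II-3,III-1,III-2,III-3,III-4,IV-1,IV-2]: 5 consistent
J/I-1 un ·: jj
J/I-2 aff ·: Jj|JJ
J/II-1 aff I-1×I-2: Jj
J/II-2 un ·: jj
J/II-3 aff I-1×I-2: Jj
J/III-1 un II-2×II-1: jj
J/III-2 aff ·: Jj|JJ
J/III-3 un II-2×II-1: jj
J/III-4 un II-2×II-1: jj
J/IV-1 aff III-1×III-2: Jj
J/IV-2 ? III-1×III-2: jj|Jj
⇒ J over [I-1,I-2,II-1,II-2,II-3,III-1,III-2,III-3,III-4,IV-1,IV-2]: 6 consistent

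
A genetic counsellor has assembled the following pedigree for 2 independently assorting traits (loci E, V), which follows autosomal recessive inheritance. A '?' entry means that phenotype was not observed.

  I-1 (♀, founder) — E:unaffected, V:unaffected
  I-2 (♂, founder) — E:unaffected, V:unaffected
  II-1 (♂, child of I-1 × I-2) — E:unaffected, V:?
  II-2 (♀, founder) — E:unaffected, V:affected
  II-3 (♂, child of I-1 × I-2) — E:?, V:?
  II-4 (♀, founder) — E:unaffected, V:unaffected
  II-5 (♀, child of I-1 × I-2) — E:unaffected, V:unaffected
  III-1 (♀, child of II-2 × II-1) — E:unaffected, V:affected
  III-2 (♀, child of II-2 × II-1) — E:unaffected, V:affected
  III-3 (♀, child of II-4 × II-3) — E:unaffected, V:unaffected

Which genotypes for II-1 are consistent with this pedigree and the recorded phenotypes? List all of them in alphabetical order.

II-1 ∈ {EE Vv, EE vv, Ee Vv, Ee vv}

E/I-1 un ·: EE|Ee
E/I-2 un ·: EE|Ee
E/II-1 un I-1×I-2: EE|Ee
E/II-2 un ·: EE|Ee
E/II-3 ? I-1×I-2: EE|Ee|ee
E/II-4 un ·: EE|Ee
E/II-5 un I-1×I-2: EE|Ee
E/III-1 un II-2×II-1: EE|Ee
E/III-2 un II-2×II-1: EE|Ee
E/III-3 un II-4×II-3: EE|Ee
⇒ E over [I-1,I-2,II-1,II-2,II-3,II-4,II-5,III-1,III-2,III-3]: 613 consistent
V/I-1 un ·: VV|Vv
V/I-2 un ·: VV|Vv
V/II-1 ? I-1×I-2: Vv|vv
V/II-2 aff ·: vv
V/II-3 ? I-1×I-2: VV|Vv|vv
V/II-4 un ·: VV|Vv
V/II-5 un I-1×I-2: VV|Vv
V/III-1 aff II-2×II-1: vv
V/III-2 aff II-2×II-1: vv
V/III-3 un II-4×II-3: VV|Vv
⇒ V over [I-1,I-2,II-1,II-2,II-3,II-4,II-5,III-1,III-2,III-3]: 64 consistent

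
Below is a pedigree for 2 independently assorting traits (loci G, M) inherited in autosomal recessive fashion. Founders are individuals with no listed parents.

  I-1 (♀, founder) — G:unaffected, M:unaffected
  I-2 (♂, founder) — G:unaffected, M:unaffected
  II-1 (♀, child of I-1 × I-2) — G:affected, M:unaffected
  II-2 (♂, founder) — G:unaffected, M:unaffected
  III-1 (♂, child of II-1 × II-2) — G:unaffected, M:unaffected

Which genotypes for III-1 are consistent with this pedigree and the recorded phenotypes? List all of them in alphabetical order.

III-1 ∈ {Gg MM, Gg Mm}

G/I-1 un ·: Gg
G/I-2 un ·: Gg
G/II-1 aff I-1×I-2: gg
G/II-2 un ·: GG|Gg
G/III-1 un II-1×II-2: Gg
⇒ G over [I-1,I-2,II-1,II-2,III-1]: 2 consistent
M/I-1 un ·: MM|Mm
M/I-2 un ·: MM|Mm
M/II-1 un I-1×I-2: MM|Mm
M/II-2 un ·: MM|Mm
M/III-1 un II-1×II-2: MM|Mm
⇒ M over [I-1,I-2,II-1,II-2,III-1]: 24 consistent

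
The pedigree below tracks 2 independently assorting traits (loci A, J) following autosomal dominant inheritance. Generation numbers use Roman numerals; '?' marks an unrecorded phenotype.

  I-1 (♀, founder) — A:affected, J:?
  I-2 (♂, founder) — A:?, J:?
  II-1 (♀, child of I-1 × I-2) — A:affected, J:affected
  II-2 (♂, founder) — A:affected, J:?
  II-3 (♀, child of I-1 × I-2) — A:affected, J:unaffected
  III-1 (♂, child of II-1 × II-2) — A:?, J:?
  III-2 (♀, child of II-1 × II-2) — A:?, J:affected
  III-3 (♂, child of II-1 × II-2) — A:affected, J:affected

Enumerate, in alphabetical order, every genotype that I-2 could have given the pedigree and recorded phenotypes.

I-2 ∈ {AA Jj, AA jj, Aa Jj, Aa jj, aa Jj, aa jj}

A/I-1 aff ·: Aa|AA
A/I-2 ? ·: aa|Aa|AA
A/II-1 aff I-1×I-2: Aa|AA
A/II-2 aff ·: Aa|AA
A/II-3 aff I-1×I-2: Aa|AA
A/III-1 ? II-1×II-2: aa|Aa|AA
A/III-2 ? II-1×II-2: aa|Aa|AA
A/III-3 aff II-1×II-2: Aa|AA
⇒ A over [I-1,I-2,II-1,II-2,II-3,III-1,III-2,III-3]: 271 consistent
J/I-1 ? ·: jj|Jj
J/I-2 ? ·: jj|Jj
J/II-1 aff I-1×I-2: Jj|JJ
J/II-2 ? ·: jj|Jj|JJ
J/II-3 un I-1×I-2: jj
J/III-1 ? II-1×II-2: jj|Jj|JJ
J/III-2 aff II-1×II-2: Jj|JJ
J/III-3 aff II-1×II-2: Jj|JJ
⇒ J over [I-1,I-2,II-1,II-2,II-3,III-1,III-2,III-3]: 76 consistent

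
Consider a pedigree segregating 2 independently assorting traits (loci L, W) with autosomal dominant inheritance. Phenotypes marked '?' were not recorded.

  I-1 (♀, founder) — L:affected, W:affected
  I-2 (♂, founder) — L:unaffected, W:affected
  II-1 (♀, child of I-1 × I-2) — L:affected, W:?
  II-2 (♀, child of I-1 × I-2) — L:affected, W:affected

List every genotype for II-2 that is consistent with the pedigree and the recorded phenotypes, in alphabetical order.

L/I-1 aff ·: Ll|LL
L/I-2 un ·: ll
L/II-1 aff I-1×I-2: Ll
L/II-2 aff I-1×I-2: Ll
⇒ L over [I-1,I-2,II-1,II-2]: 2 consistent
W/I-1 aff ·: Ww|WW
W/I-2 aff ·: Ww|WW
W/II-1 ? I-1×I-2: ww|Ww|WW
W/II-2 aff I-1×I-2: Ww|WW
⇒ W over [I-1,I-2,II-1,II-2]: 15 consistent

II-2 ∈ {Ll WW, Ll Ww}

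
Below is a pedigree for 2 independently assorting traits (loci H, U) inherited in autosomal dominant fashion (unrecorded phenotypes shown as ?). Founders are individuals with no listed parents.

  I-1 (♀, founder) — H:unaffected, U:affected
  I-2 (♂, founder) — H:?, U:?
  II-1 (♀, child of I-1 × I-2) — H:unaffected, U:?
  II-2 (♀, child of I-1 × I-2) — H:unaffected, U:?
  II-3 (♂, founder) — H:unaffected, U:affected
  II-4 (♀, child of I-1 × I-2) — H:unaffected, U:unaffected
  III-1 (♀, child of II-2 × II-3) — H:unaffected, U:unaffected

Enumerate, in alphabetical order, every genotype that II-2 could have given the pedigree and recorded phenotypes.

H/I-1 un ·: hh
H/I-2 ? ·: hh|Hh
H/II-1 un I-1×I-2: hh
H/II-2 un I-1×I-2: hh
H/II-3 un ·: hh
H/II-4 un I-1×I-2: hh
H/III-1 un II-2×II-3: hh
⇒ H over [I-1,I-2,II-1,II-2,II-3,II-4,III-1]: 2 consistent
U/I-1 aff ·: Uu
U/I-2 ? ·: uu|Uu
U/II-1 ? I-1×I-2: uu|Uu|UU
U/II-2 ? I-1×I-2: uu|Uu
U/II-3 aff ·: Uu
U/II-4 un I-1×I-2: uu
U/III-1 un II-2×II-3: uu
⇒ U over [I-1,I-2,II-1,II-2,II-3,II-4,III-1]: 10 consistent

II-2 ∈ {hh Uu, hh uu}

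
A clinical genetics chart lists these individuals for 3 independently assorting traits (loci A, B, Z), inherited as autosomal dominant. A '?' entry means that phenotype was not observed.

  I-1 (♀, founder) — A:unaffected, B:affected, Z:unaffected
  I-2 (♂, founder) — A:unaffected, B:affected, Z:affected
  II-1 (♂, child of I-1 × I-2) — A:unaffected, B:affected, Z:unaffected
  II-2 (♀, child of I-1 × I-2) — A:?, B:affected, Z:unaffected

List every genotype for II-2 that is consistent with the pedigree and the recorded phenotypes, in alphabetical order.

A/I-1 un ·: aa
A/I-2 un ·: aa
A/II-1 un I-1×I-2: aa
A/II-2 ? I-1×I-2: aa
⇒ A over [I-1,I-2,II-1,II-2]: 1 consistent
B/I-1 aff ·: Bb|BB
B/I-2 aff ·: Bb|BB
B/II-1 aff I-1×I-2: Bb|BB
B/II-2 aff I-1×I-2: Bb|BB
⇒ B over [I-1,I-2,II-1,II-2]: 13 consistent
Z/I-1 un ·: zz
Z/I-2 aff ·: Zz
Z/II-1 un I-1×I-2: zz
Z/II-2 un I-1×I-2: zz
⇒ Z over [I-1,I-2,II-1,II-2]: 1 consistent

II-2 ∈ {aa BB zz, aa Bb zz}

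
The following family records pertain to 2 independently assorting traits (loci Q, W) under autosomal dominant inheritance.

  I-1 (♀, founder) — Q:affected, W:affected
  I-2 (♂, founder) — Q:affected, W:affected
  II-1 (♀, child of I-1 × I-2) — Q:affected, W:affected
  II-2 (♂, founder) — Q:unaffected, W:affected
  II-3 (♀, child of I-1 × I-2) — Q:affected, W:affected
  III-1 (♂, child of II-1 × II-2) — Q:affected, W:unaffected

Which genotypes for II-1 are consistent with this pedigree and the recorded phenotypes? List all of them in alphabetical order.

Q/I-1 aff ·: Qq|QQ
Q/I-2 aff ·: Qq|QQ
Q/II-1 aff I-1×I-2: Qq|QQ
Q/II-2 un ·: qq
Q/II-3 aff I-1×I-2: Qq|QQ
Q/III-1 aff II-1×II-2: Qq
⇒ Q over [I-1,I-2,II-1,II-2,II-3,III-1]: 13 consistent
W/I-1 aff ·: Ww|WW
W/I-2 aff ·: Ww|WW
W/II-1 aff I-1×I-2: Ww
W/II-2 aff ·: Ww
W/II-3 aff I-1×I-2: Ww|WW
W/III-1 un II-1×II-2: ww
⇒ W over [I-1,I-2,II-1,II-2,II-3,III-1]: 6 consistent

II-1 ∈ {QQ Ww, Qq Ww}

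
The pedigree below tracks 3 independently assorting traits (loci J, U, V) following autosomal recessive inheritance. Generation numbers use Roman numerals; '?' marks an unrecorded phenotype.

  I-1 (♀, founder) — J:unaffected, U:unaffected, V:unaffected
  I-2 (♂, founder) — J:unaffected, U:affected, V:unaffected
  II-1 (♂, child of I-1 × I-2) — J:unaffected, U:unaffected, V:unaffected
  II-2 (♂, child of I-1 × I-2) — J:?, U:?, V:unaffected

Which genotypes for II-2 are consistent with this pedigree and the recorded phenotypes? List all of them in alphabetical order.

II-2 ∈ {JJ Uu VV, JJ Uu Vv, JJ uu VV, JJ uu Vv, Jj Uu VV, Jj Uu Vv, Jj uu VV, Jj uu Vv, jj Uu VV, jj Uu Vv, jj uu VV, jj uu Vv}

J/I-1 un ·: JJ|Jj
J/I-2 un ·: JJ|Jj
J/II-1 un I-1×I-2: JJ|Jj
J/II-2 ? I-1×I-2: JJ|Jj|jj
⇒ J over [I-1,I-2,II-1,II-2]: 15 consistent
U/I-1 un ·: UU|Uu
U/I-2 aff ·: uu
U/II-1 un I-1×I-2: Uu
U/II-2 ? I-1×I-2: Uu|uu
⇒ U over [I-1,I-2,II-1,II-2]: 3 consistent
V/I-1 un ·: VV|Vv
V/I-2 un ·: VV|Vv
V/II-1 un I-1×I-2: VV|Vv
V/II-2 un I-1×I-2: VV|Vv
⇒ V over [I-1,I-2,II-1,II-2]: 13 consistent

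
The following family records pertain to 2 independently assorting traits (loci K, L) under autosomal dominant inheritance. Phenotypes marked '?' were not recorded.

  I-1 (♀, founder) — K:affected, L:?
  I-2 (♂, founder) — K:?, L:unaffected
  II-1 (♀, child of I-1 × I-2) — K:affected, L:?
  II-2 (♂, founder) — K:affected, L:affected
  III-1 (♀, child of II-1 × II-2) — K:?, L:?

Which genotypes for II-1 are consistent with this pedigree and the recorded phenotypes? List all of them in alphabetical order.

K/I-1 aff ·: Kk|KK
K/I-2 ? ·: kk|Kk|KK
K/II-1 aff I-1×I-2: Kk|KK
K/II-2 aff ·: Kk|KK
K/III-1 ? II-1×II-2: kk|Kk|KK
⇒ K over [I-1,I-2,II-1,II-2,III-1]: 37 consistent
L/I-1 ? ·: ll|Ll|LL
L/I-2 un ·: ll
L/II-1 ? I-1×I-2: ll|Ll
L/II-2 aff ·: Ll|LL
L/III-1 ? II-1×II-2: ll|Ll|LL
⇒ L over [I-1,I-2,II-1,II-2,III-1]: 16 consistent

II-1 ∈ {KK Ll, KK ll, Kk Ll, Kk ll}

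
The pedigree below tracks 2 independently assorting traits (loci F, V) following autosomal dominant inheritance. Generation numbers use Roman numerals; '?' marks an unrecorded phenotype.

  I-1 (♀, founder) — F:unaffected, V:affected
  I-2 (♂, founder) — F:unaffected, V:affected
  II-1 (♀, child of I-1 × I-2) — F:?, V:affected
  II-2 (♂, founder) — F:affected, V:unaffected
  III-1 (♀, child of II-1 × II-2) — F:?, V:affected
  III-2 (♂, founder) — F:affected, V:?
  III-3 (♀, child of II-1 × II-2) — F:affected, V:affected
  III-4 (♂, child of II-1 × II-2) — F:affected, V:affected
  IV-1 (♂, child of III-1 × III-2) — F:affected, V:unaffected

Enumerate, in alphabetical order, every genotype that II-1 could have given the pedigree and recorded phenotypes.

F/I-1 un ·: ff
F/I-2 un ·: ff
F/II-1 ? I-1×I-2: ff
F/II-2 aff ·: Ff|FF
F/III-1 ? II-1×II-2: ff|Ff
F/III-2 aff ·: Ff|FF
F/III-3 aff II-1×II-2: Ff
F/III-4 aff II-1×II-2: Ff
F/IV-1 aff III-1×III-2: Ff|FF
⇒ F over [I-1,I-2,II-1,II-2,III-1,III-2,III-3,III-4,IV-1]: 10 consistent
V/I-1 aff ·: Vv|VV
V/I-2 aff ·: Vv|VV
V/II-1 aff I-1×I-2: Vv|VV
V/II-2 un ·: vv
V/III-1 aff II-1×II-2: Vv
V/III-2 ? ·: vv|Vv
V/III-3 aff II-1×II-2: Vv
V/III-4 aff II-1×II-2: Vv
V/IV-1 un III-1×III-2: vv
⇒ V over [I-1,I-2,II-1,II-2,III-1,III-2,III-3,III-4,IV-1]: 14 consistent

II-1 ∈ {ff VV, ff Vv}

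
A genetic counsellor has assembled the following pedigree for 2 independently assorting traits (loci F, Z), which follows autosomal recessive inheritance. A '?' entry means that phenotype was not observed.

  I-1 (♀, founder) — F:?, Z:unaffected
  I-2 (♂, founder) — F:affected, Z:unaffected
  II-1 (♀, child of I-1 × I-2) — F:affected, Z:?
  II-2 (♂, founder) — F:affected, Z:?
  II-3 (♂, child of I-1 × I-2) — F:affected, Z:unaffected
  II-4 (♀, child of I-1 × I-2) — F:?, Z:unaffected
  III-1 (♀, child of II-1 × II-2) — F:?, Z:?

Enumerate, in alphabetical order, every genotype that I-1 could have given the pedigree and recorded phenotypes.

F/I-1 ? ·: Ff|ff
F/I-2 aff ·: ff
F/II-1 aff I-1×I-2: ff
F/II-2 aff ·: ff
F/II-3 aff I-1×I-2: ff
F/II-4 ? I-1×I-2: Ff|ff
F/III-1 ? II-1×II-2: ff
⇒ F over [I-1,I-2,II-1,II-2,II-3,II-4,III-1]: 3 consistent
Z/I-1 un ·: ZZ|Zz
Z/I-2 un ·: ZZ|Zz
Z/II-1 ? I-1×I-2: ZZ|Zz|zz
Z/II-2 ? ·: ZZ|Zz|zz
Z/II-3 un I-1×I-2: ZZ|Zz
Z/II-4 un I-1×I-2: ZZ|Zz
Z/III-1 ? II-1×II-2: ZZ|Zz|zz
⇒ Z over [I-1,I-2,II-1,II-2,II-3,II-4,III-1]: 152 consistent

I-1 ∈ {Ff ZZ, Ff Zz, ff ZZ, ff Zz}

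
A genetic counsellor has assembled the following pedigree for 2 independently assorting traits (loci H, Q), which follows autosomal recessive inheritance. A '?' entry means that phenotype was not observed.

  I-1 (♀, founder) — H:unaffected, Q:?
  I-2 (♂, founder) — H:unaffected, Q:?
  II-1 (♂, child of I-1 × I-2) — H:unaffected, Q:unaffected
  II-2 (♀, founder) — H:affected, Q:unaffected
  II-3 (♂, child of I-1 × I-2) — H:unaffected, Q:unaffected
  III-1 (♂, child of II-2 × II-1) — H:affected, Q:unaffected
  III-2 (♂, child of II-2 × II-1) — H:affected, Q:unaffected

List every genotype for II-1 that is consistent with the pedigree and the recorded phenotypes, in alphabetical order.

H/I-1 un ·: HH|Hh
H/I-2 un ·: HH|Hh
H/II-1 un I-1×I-2: Hh
H/II-2 aff ·: hh
H/II-3 un I-1×I-2: HH|Hh
H/III-1 aff II-2×II-1: hh
H/III-2 aff II-2×II-1: hh
⇒ H over [I-1,I-2,II-1,II-2,II-3,III-1,III-2]: 6 consistent
Q/I-1 ? ·: QQ|Qq|qq
Q/I-2 ? ·: QQ|Qq|qq
Q/II-1 un I-1×I-2: QQ|Qq
Q/II-2 un ·: QQ|Qq
Q/II-3 un I-1×I-2: QQ|Qq
Q/III-1 un II-2×II-1: QQ|Qq
Q/III-2 un II-2×II-1: QQ|Qq
⇒ Q over [I-1,I-2,II-1,II-2,II-3,III-1,III-2]: 115 consistent

II-1 ∈ {Hh QQ, Hh Qq}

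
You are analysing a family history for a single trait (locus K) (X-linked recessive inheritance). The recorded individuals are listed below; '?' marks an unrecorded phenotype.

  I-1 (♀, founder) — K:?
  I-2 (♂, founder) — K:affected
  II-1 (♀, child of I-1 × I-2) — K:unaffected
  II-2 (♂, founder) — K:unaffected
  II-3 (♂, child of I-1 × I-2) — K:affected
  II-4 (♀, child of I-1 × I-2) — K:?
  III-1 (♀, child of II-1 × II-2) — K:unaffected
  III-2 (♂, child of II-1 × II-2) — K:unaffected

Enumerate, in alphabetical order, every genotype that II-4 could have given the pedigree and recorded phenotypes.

II-4 ∈ {X^KX^k, X^kX^k}

K/I-1 ? ·: X^KX^k
K/I-2 aff ·: X^kY
K/II-1 un I-1×I-2: X^KX^k
K/II-2 un ·: X^KY
K/II-3 aff I-1×I-2: X^kY
K/II-4 ? I-1×I-2: X^KX^k|X^kX^k
K/III-1 un II-1×II-2: X^KX^K|X^KX^k
K/III-2 un II-1×II-2: X^KY
⇒ K over [I-1,I-2,II-1,II-2,II-3,II-4,III-1,III-2]: 4 consistent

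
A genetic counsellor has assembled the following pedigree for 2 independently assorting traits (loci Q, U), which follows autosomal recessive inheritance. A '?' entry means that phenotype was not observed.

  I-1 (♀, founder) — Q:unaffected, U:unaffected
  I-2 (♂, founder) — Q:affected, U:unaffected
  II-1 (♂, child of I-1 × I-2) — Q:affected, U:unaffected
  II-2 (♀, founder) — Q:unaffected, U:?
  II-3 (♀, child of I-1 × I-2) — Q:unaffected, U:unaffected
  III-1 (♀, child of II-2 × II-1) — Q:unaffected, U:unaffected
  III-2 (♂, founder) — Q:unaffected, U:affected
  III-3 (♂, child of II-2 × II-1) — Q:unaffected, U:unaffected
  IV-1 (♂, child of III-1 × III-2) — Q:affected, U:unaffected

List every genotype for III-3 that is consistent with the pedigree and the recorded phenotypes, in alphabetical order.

III-3 ∈ {Qq UU, Qq Uu}

Q/I-1 un ·: Qq
Q/I-2 aff ·: qq
Q/II-1 aff I-1×I-2: qq
Q/II-2 un ·: QQ|Qq
Q/II-3 un I-1×I-2: Qq
Q/III-1 un II-2×II-1: Qq
Q/III-2 un ·: Qq
Q/III-3 un II-2×II-1: Qq
Q/IV-1 aff III-1×III-2: qq
⇒ Q over [I-1,I-2,II-1,II-2,II-3,III-1,III-2,III-3,IV-1]: 2 consistent
U/I-1 un ·: UU|Uu
U/I-2 un ·: UU|Uu
U/II-1 un I-1×I-2: UU|Uu
U/II-2 ? ·: UU|Uu|uu
U/II-3 un I-1×I-2: UU|Uu
U/III-1 un II-2×II-1: UU|Uu
U/III-2 aff ·: uu
U/III-3 un II-2×II-1: UU|Uu
U/IV-1 un III-1×III-2: Uu
⇒ U over [I-1,I-2,II-1,II-2,II-3,III-1,III-2,III-3,IV-1]: 96 consistent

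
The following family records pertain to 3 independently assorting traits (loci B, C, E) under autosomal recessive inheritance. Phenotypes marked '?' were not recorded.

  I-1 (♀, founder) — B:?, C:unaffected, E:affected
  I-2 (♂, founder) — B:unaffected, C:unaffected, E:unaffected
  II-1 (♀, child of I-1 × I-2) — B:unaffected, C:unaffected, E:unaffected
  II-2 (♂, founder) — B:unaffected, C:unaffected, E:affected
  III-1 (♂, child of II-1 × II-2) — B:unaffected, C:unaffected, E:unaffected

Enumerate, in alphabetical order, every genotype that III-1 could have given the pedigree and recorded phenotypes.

B/I-1 ? ·: BB|Bb|bb
B/I-2 un ·: BB|Bb
B/II-1 un I-1×I-2: BB|Bb
B/II-2 un ·: BB|Bb
B/III-1 un II-1×II-2: BB|Bb
⇒ B over [I-1,I-2,II-1,II-2,III-1]: 32 consistent
C/I-1 un ·: CC|Cc
C/I-2 un ·: CC|Cc
C/II-1 un I-1×I-2: CC|Cc
C/II-2 un ·: CC|Cc
C/III-1 un II-1×II-2: CC|Cc
⇒ C over [I-1,I-2,II-1,II-2,III-1]: 24 consistent
E/I-1 aff ·: ee
E/I-2 un ·: EE|Ee
E/II-1 un I-1×I-2: Ee
E/II-2 aff ·: ee
E/III-1 un II-1×II-2: Ee
⇒ E over [I-1,I-2,II-1,II-2,III-1]: 2 consistent

III-1 ∈ {BB CC Ee, BB Cc Ee, Bb CC Ee, Bb Cc Ee}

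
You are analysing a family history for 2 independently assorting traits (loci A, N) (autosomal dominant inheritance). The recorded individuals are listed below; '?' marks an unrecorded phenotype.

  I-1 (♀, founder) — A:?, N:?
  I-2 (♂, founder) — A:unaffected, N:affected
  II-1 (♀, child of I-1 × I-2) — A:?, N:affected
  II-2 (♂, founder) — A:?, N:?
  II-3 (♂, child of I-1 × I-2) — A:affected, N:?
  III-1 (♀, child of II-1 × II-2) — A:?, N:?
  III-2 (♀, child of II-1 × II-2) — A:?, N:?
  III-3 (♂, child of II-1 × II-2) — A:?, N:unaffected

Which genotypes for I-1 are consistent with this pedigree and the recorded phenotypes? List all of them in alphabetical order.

I-1 ∈ {AA NN, AA Nn, AA nn, Aa NN, Aa Nn, Aa nn}

A/I-1 ? ·: Aa|AA
A/I-2 un ·: aa
A/II-1 ? I-1×I-2: aa|Aa
A/II-2 ? ·: aa|Aa|AA
A/II-3 aff I-1×I-2: Aa
A/III-1 ? II-1×II-2: aa|Aa|AA
A/III-2 ? II-1×II-2: aa|Aa|AA
A/III-3 ? II-1×II-2: aa|Aa|AA
⇒ A over [I-1,I-2,II-1,II-2,II-3,III-1,III-2,III-3]: 96 consistent
N/I-1 ? ·: nn|Nn|NN
N/I-2 aff ·: Nn|NN
N/II-1 aff I-1×I-2: Nn
N/II-2 ? ·: nn|Nn
N/II-3 ? I-1×I-2: nn|Nn|NN
N/III-1 ? II-1×II-2: nn|Nn|NN
N/III-2 ? II-1×II-2: nn|Nn|NN
N/III-3 un II-1×II-2: nn
⇒ N over [I-1,I-2,II-1,II-2,II-3,III-1,III-2,III-3]: 130 consistent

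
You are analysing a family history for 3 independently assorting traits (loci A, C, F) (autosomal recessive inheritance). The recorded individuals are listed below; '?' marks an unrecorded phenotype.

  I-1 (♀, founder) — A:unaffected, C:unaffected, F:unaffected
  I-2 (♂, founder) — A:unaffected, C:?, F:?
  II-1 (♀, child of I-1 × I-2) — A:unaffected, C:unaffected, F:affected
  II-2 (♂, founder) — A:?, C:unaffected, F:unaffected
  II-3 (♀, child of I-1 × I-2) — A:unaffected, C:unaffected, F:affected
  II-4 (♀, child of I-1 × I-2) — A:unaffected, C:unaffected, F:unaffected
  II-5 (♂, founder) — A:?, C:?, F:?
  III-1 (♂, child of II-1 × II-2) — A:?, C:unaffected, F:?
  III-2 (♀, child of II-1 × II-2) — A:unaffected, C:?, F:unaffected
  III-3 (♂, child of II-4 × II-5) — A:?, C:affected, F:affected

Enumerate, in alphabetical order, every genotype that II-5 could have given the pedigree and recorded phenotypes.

II-5 ∈ {AA Cc Ff, AA Cc ff, AA cc Ff, AA cc ff, Aa Cc Ff, Aa Cc ff, Aa cc Ff, Aa cc ff, aa Cc Ff, aa Cc ff, aa cc Ff, aa cc ff}

A/I-1 un ·: AA|Aa
A/I-2 un ·: AA|Aa
A/II-1 un I-1×I-2: AA|Aa
A/II-2 ? ·: AA|Aa|aa
A/II-3 un I-1×I-2: AA|Aa
A/II-4 un I-1×I-2: AA|Aa
A/II-5 ? ·: AA|Aa|aa
A/III-1 ? II-1×II-2: AA|Aa|aa
A/III-2 un II-1×II-2: AA|Aa
A/III-3 ? II-4×II-5: AA|Aa|aa
⇒ A over [I-1,I-2,II-1,II-2,II-3,II-4,II-5,III-1,III-2,III-3]: 1212 consistent
C/I-1 un ·: CC|Cc
C/I-2 ? ·: CC|Cc|cc
C/II-1 un I-1×I-2: CC|Cc
C/II-2 un ·: CC|Cc
C/II-3 un I-1×I-2: CC|Cc
C/II-4 un I-1×I-2: Cc
C/II-5 ? ·: Cc|cc
C/III-1 un II-1×II-2: CC|Cc
C/III-2 ? II-1×II-2: CC|Cc|cc
C/III-3 aff II-4×II-5: cc
⇒ C over [I-1,I-2,II-1,II-2,II-3,II-4,II-5,III-1,III-2,III-3]: 220 consistent
F/I-1 un ·: Ff
F/I-2 ? ·: Ff|ff
F/II-1 aff I-1×I-2: ff
F/II-2 un ·: FF|Ff
F/II-3 aff I-1×I-2: ff
F/II-4 un I-1×I-2: Ff
F/II-5 ? ·: Ff|ff
F/III-1 ? II-1×II-2: Ff|ff
F/III-2 un II-1×II-2: Ff
F/III-3 aff II-4×II-5: ff
⇒ F over [I-1,I-2,II-1,II-2,II-3,II-4,II-5,III-1,III-2,III-3]: 12 consistent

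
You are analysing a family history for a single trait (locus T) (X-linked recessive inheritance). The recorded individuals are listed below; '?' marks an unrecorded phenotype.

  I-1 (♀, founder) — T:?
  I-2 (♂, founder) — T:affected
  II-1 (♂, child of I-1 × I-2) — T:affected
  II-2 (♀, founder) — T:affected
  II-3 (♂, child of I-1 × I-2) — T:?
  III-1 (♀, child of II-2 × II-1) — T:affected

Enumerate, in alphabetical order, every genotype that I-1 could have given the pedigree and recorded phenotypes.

I-1 ∈ {X^TX^t, X^tX^t}

T/I-1 ? ·: X^TX^t|X^tX^t
T/I-2 aff ·: X^tY
T/II-1 aff I-1×I-2: X^tY
T/II-2 aff ·: X^tX^t
T/II-3 ? I-1×I-2: X^TY|X^tY
T/III-1 aff II-2×II-1: X^tX^t
⇒ T over [I-1,I-2,II-1,II-2,II-3,III-1]: 3 consistent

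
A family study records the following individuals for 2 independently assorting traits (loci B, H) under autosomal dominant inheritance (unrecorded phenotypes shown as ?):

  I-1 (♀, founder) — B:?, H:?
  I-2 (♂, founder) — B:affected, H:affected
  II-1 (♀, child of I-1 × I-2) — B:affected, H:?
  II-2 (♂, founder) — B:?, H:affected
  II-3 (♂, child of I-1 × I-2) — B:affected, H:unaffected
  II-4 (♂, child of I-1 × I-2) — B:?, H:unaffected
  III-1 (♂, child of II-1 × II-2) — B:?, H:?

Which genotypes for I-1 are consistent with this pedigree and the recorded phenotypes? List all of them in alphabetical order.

B/I-1 ? ·: bb|Bb|BB
B/I-2 aff ·: Bb|BB
B/II-1 aff I-1×I-2: Bb|BB
B/II-2 ? ·: bb|Bb|BB
B/II-3 aff I-1×I-2: Bb|BB
B/II-4 ? I-1×I-2: bb|Bb|BB
B/III-1 ? II-1×II-2: bb|Bb|BB
⇒ B over [I-1,I-2,II-1,II-2,II-3,II-4,III-1]: 179 consistent
H/I-1 ? ·: hh|Hh
H/I-2 aff ·: Hh
H/II-1 ? I-1×I-2: hh|Hh|HH
H/II-2 aff ·: Hh|HH
H/II-3 un I-1×I-2: hh
H/II-4 un I-1×I-2: hh
H/III-1 ? II-1×II-2: hh|Hh|HH
⇒ H over [I-1,I-2,II-1,II-2,II-3,II-4,III-1]: 19 consistent

I-1 ∈ {BB Hh, BB hh, Bb Hh, Bb hh, bb Hh, bb hh}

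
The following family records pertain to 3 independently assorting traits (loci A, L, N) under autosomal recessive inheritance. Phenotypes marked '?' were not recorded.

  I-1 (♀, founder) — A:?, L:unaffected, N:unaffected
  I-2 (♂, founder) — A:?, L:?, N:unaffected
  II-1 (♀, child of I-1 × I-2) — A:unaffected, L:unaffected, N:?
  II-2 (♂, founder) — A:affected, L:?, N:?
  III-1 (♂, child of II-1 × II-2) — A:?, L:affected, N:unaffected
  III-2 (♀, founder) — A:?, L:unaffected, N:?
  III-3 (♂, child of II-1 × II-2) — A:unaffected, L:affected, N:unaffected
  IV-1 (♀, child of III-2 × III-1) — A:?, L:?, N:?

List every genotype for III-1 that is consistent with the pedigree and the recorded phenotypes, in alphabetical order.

A/I-1 ? ·: AA|Aa|aa
A/I-2 ? ·: AA|Aa|aa
A/II-1 un I-1×I-2: AA|Aa
A/II-2 aff ·: aa
A/III-1 ? II-1×II-2: Aa|aa
A/III-2 ? ·: AA|Aa|aa
A/III-3 un II-1×II-2: Aa
A/IV-1 ? III-2×III-1: AA|Aa|aa
⇒ A over [I-1,I-2,II-1,II-2,III-1,III-2,III-3,IV-1]: 105 consistent
L/I-1 un ·: LL|Ll
L/I-2 ? ·: LL|Ll|ll
L/II-1 un I-1×I-2: Ll
L/II-2 ? ·: Ll|ll
L/III-1 aff II-1×II-2: ll
L/III-2 un ·: LL|Ll
L/III-3 aff II-1×II-2: ll
L/IV-1 ? III-2×III-1: Ll|ll
⇒ L over [I-1,I-2,II-1,II-2,III-1,III-2,III-3,IV-1]: 30 consistent
N/I-1 un ·: NN|Nn
N/I-2 un ·: NN|Nn
N/II-1 ? I-1×I-2: NN|Nn|nn
N/II-2 ? ·: NN|Nn|nn
N/III-1 un II-1×II-2: NN|Nn
N/III-2 ? ·: NN|Nn|nn
N/III-3 un II-1×II-2: NN|Nn
N/IV-1 ? III-2×III-1: NN|Nn|nn
⇒ N over [I-1,I-2,II-1,II-2,III-1,III-2,III-3,IV-1]: 299 consistent

III-1 ∈ {Aa ll NN, Aa ll Nn, aa ll NN, aa ll Nn}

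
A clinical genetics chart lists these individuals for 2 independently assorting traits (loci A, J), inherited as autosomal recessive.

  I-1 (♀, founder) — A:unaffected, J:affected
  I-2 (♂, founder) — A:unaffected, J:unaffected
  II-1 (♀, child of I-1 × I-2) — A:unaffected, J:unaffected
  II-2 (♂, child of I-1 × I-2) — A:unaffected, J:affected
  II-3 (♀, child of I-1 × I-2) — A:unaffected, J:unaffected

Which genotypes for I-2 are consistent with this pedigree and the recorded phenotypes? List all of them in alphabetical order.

A/I-1 un ·: AA|Aa
A/I-2 un ·: AA|Aa
A/II-1 un I-1×I-2: AA|Aa
A/II-2 un I-1×I-2: AA|Aa
A/II-3 un I-1×I-2: AA|Aa
⇒ A over [I-1,I-2,II-1,II-2,II-3]: 25 consistent
J/I-1 aff ·: jj
J/I-2 un ·: Jj
J/II-1 un I-1×I-2: Jj
J/II-2 aff I-1×I-2: jj
J/II-3 un I-1×I-2: Jj
⇒ J over [I-1,I-2,II-1,II-2,II-3]: 1 consistent

I-2 ∈ {AA Jj, Aa Jj}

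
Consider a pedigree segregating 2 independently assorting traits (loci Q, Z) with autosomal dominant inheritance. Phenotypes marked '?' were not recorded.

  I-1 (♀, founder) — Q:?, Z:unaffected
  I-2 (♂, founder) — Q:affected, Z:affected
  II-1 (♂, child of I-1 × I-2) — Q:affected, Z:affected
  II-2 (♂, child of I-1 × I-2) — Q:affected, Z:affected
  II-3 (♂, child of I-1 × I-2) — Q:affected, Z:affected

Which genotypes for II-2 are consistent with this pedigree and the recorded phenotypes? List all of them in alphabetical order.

II-2 ∈ {QQ Zz, Qq Zz}

Q/I-1 ? ·: qq|Qq|QQ
Q/I-2 aff ·: Qq|QQ
Q/II-1 aff I-1×I-2: Qq|QQ
Q/II-2 aff I-1×I-2: Qq|QQ
Q/II-3 aff I-1×I-2: Qq|QQ
⇒ Q over [I-1,I-2,II-1,II-2,II-3]: 27 consistent
Z/I-1 un ·: zz
Z/I-2 aff ·: Zz|ZZ
Z/II-1 aff I-1×I-2: Zz
Z/II-2 aff I-1×I-2: Zz
Z/II-3 aff I-1×I-2: Zz
⇒ Z over [I-1,I-2,II-1,II-2,II-3]: 2 consistent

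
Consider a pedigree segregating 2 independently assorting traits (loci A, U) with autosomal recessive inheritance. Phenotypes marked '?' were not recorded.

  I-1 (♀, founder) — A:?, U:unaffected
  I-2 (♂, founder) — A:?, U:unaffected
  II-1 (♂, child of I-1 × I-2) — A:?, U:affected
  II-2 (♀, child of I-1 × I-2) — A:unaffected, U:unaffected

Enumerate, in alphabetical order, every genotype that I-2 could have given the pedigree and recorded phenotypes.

A/I-1 ? ·: AA|Aa|aa
A/I-2 ? ·: AA|Aa|aa
A/II-1 ? I-1×I-2: AA|Aa|aa
A/II-2 un I-1×I-2: AA|Aa
⇒ A over [I-1,I-2,II-1,II-2]: 21 consistent
U/I-1 un ·: Uu
U/I-2 un ·: Uu
U/II-1 aff I-1×I-2: uu
U/II-2 un I-1×I-2: UU|Uu
⇒ U over [I-1,I-2,II-1,II-2]: 2 consistent

I-2 ∈ {AA Uu, Aa Uu, aa Uu}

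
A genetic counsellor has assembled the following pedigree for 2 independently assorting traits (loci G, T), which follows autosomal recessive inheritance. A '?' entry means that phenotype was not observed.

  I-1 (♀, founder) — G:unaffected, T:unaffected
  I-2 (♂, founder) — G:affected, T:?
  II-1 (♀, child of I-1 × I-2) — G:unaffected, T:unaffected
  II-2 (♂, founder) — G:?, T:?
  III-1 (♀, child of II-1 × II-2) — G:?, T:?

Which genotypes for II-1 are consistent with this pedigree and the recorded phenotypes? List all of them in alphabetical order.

II-1 ∈ {Gg TT, Gg Tt}

G/I-1 un ·: GG|Gg
G/I-2 aff ·: gg
G/II-1 un I-1×I-2: Gg
G/II-2 ? ·: GG|Gg|gg
G/III-1 ? II-1×II-2: GG|Gg|gg
⇒ G over [I-1,I-2,II-1,II-2,III-1]: 14 consistent
T/I-1 un ·: TT|Tt
T/I-2 ? ·: TT|Tt|tt
T/II-1 un I-1×I-2: TT|Tt
T/II-2 ? ·: TT|Tt|tt
T/III-1 ? II-1×II-2: TT|Tt|tt
⇒ T over [I-1,I-2,II-1,II-2,III-1]: 51 consistent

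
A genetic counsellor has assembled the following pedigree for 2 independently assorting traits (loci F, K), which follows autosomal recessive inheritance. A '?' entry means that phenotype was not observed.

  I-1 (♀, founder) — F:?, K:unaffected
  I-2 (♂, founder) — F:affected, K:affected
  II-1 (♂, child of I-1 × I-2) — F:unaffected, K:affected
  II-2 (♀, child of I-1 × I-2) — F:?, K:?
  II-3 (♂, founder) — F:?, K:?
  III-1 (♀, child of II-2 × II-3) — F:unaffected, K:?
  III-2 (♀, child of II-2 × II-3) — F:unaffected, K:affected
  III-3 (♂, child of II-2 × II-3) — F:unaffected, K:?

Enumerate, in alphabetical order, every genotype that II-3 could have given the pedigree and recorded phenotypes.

F/I-1 ? ·: FF|Ff
F/I-2 aff ·: ff
F/II-1 un I-1×I-2: Ff
F/II-2 ? I-1×I-2: Ff|ff
F/II-3 ? ·: FF|Ff|ff
F/III-1 un II-2×II-3: FF|Ff
F/III-2 un II-2×II-3: FF|Ff
F/III-3 un II-2×II-3: FF|Ff
⇒ F over [I-1,I-2,II-1,II-2,II-3,III-1,III-2,III-3]: 36 consistent
K/I-1 un ·: Kk
K/I-2 aff ·: kk
K/II-1 aff I-1×I-2: kk
K/II-2 ? I-1×I-2: Kk|kk
K/II-3 ? ·: Kk|kk
K/III-1 ? II-2×II-3: KK|Kk|kk
K/III-2 aff II-2×II-3: kk
K/III-3 ? II-2×II-3: KK|Kk|kk
⇒ K over [I-1,I-2,II-1,II-2,II-3,III-1,III-2,III-3]: 18 consistent

II-3 ∈ {FF Kk, FF kk, Ff Kk, Ff kk, ff Kk, ff kk}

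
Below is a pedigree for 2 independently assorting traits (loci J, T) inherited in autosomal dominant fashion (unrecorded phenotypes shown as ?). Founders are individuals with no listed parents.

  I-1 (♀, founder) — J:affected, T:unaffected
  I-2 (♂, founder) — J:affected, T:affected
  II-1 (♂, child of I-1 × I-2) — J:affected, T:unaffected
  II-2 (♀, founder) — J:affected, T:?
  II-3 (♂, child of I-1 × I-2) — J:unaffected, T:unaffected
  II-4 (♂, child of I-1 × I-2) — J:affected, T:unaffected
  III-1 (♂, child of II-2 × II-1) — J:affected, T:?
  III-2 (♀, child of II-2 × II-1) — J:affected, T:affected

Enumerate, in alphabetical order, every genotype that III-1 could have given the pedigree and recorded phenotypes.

III-1 ∈ {JJ Tt, JJ tt, Jj Tt, Jj tt}

J/I-1 aff ·: Jj
J/I-2 aff ·: Jj
J/II-1 aff I-1×I-2: Jj|JJ
J/II-2 aff ·: Jj|JJ
J/II-3 un I-1×I-2: jj
J/II-4 aff I-1×I-2: Jj|JJ
J/III-1 aff II-2×II-1: Jj|JJ
J/III-2 aff II-2×II-1: Jj|JJ
⇒ J over [I-1,I-2,II-1,II-2,II-3,II-4,III-1,III-2]: 26 consistent
T/I-1 un ·: tt
T/I-2 aff ·: Tt
T/II-1 un I-1×I-2: tt
T/II-2 ? ·: Tt|TT
T/II-3 un I-1×I-2: tt
T/II-4 un I-1×I-2: tt
T/III-1 ? II-2×II-1: tt|Tt
T/III-2 aff II-2×II-1: Tt
⇒ T over [I-1,I-2,II-1,II-2,II-3,II-4,III-1,III-2]: 3 consistent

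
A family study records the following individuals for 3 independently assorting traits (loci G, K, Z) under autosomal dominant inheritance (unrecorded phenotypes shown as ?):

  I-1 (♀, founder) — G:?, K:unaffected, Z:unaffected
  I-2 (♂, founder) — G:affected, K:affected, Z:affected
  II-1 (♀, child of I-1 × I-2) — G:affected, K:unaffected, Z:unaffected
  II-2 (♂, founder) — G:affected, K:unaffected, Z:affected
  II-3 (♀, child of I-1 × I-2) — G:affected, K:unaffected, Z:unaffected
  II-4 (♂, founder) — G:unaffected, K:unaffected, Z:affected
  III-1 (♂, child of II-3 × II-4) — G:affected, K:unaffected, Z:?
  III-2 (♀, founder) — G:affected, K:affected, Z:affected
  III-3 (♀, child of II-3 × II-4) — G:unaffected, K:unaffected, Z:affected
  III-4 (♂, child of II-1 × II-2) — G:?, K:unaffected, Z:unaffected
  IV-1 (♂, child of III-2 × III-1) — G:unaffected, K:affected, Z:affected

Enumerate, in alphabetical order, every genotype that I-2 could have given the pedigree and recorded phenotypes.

G/I-1 ? ·: gg|Gg|GG
G/I-2 aff ·: Gg|GG
G/II-1 aff I-1×I-2: Gg|GG
G/II-2 aff ·: Gg|GG
G/II-3 aff I-1×I-2: Gg
G/II-4 un ·: gg
G/III-1 aff II-3×II-4: Gg
G/III-2 aff ·: Gg
G/III-3 un II-3×II-4: gg
G/III-4 ? II-1×II-2: gg|Gg|GG
G/IV-1 un III-2×III-1: gg
⇒ G over [I-1,I-2,II-1,II-2,II-3,II-4,III-1,III-2,III-3,III-4,IV-1]: 34 consistent
K/I-1 un ·: kk
K/I-2 aff ·: Kk
K/II-1 un I-1×I-2: kk
K/II-2 un ·: kk
K/II-3 un I-1×I-2: kk
K/II-4 un ·: kk
K/III-1 un II-3×II-4: kk
K/III-2 aff ·: Kk|KK
K/III-3 un II-3×II-4: kk
K/III-4 un II-1×II-2: kk
K/IV-1 aff III-2×III-1: Kk
⇒ K over [I-1,I-2,II-1,II-2,II-3,II-4,III-1,III-2,III-3,III-4,IV-1]: 2 consistent
Z/I-1 un ·: zz
Z/I-2 aff ·: Zz
Z/II-1 un I-1×I-2: zz
Z/II-2 aff ·: Zz
Z/II-3 un I-1×I-2: zz
Z/II-4 aff ·: Zz|ZZ
Z/III-1 ? II-3×II-4: zz|Zz
Z/III-2 aff ·: Zz|ZZ
Z/III-3 aff II-3×II-4: Zz
Z/III-4 un II-1×II-2: zz
Z/IV-1 aff III-2×III-1: Zz|ZZ
⇒ Z over [I-1,I-2,II-1,II-2,II-3,II-4,III-1,III-2,III-3,III-4,IV-1]: 10 consistent

I-2 ∈ {GG Kk Zz, Gg Kk Zz}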